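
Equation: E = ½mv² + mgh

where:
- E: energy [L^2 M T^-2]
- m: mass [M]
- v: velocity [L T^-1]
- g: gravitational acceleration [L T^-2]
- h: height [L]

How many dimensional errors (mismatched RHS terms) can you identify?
0

LHS E: [L^2 M T^-2]
- ½mv²: [L^2 M T^-2] ✓
- mgh: [L^2 M T^-2] ✓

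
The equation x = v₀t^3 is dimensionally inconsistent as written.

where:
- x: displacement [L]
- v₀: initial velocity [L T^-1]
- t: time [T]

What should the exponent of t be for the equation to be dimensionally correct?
The exponent of t should be 1: x = v₀t

The LHS x has dimensions [L]; t has dimensions [T].
As written, the RHS v₀t^3 (exponent 3 on t) has dimensions [L T^2], which does not match.
With exponent 1, the RHS v₀t has dimensions [L], matching the LHS.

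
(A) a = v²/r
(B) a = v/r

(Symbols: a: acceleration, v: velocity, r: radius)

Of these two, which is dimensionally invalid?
(B)

(A) a = v²/r: LHS [L T^-2], RHS [L T^-2] ✓
(B) a = v/r: LHS [L T^-2], RHS [T^-1] ✗

Expression (B) a = v/r is dimensionally incorrect.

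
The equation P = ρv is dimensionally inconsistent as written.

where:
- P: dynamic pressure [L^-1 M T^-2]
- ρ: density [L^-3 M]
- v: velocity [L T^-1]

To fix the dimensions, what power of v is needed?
The exponent of v should be 2: P = ρv^2

The LHS P has dimensions [L^-1 M T^-2]; v has dimensions [L T^-1].
As written, the RHS ρv (exponent 1 on v) has dimensions [L^-2 M T^-1], which does not match.
With exponent 2, the RHS ρv^2 has dimensions [L^-1 M T^-2], matching the LHS.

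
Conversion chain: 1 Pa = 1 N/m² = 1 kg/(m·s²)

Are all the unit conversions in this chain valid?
The chain is correct (no errors).

Correct: Pascal is Newton per square meter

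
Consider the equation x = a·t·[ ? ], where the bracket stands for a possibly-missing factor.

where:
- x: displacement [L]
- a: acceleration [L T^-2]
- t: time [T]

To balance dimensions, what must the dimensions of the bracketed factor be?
[T] — time (e.g. t)

x has dimensions [L]; a·t has dimensions [L T^-1].
The bracketed factor must supply [L] / [L T^-1] = [T].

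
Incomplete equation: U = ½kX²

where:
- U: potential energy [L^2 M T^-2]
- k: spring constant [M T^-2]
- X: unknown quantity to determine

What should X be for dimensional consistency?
X = x (displacement), dimensions [L]

U has dimensions [L^2 M T^-2]; the rest of the RHS (½k) has dimensions [M T^-2].
So X² must have dimensions [L^2], i.e. X has dimensions [L] — X = x (displacement).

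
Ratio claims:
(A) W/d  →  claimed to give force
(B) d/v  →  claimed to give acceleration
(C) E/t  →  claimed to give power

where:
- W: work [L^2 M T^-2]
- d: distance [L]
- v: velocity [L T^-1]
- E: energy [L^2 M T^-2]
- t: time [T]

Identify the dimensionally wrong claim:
(B) d/v does not give acceleration

(A) W/d: [L M T^-2] = force [L M T^-2] ✓
(B) d/v: [T] ≠ acceleration [L T^-2] ✗
(C) E/t: [L^2 M T^-3] = power [L^2 M T^-3] ✓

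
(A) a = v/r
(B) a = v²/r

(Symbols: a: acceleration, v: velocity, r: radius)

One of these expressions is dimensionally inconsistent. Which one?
(A)

(A) a = v/r: LHS [L T^-2], RHS [T^-1] ✗
(B) a = v²/r: LHS [L T^-2], RHS [L T^-2] ✓

Expression (A) a = v/r is dimensionally incorrect.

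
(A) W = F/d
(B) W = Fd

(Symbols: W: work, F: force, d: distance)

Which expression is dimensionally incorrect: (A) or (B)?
(A)

(A) W = F/d: LHS [L^2 M T^-2], RHS [M T^-2] ✗
(B) W = Fd: LHS [L^2 M T^-2], RHS [L^2 M T^-2] ✓

Expression (A) W = F/d is dimensionally incorrect.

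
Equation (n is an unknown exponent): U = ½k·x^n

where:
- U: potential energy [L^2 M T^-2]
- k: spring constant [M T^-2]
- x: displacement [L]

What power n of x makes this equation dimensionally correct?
n = 2

U has dimensions [L^2 M T^-2]; x has dimensions [L].
The rest of the RHS has dimensions [M T^-2], so x^n must supply [L^2].
With n = 2: ½k·x^2 has dimensions [L^2 M T^-2], matching the LHS ✓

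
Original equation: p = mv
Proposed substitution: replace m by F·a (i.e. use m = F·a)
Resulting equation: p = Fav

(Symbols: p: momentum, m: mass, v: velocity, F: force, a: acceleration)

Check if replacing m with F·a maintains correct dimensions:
No

[m] = [M] and [F·a] = [L^2 M T^-4]. These differ, so the substitution replaces a quantity by one of different dimensions and the result p = Fav has LHS [L M T^-1] vs RHS [L^3 M T^-5] — inconsistent.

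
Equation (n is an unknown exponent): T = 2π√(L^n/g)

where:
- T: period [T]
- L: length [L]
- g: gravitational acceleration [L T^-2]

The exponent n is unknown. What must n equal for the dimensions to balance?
n = 1

T has dimensions [T]; L has dimensions [L].
With n = 1: 2π√(L^1/g) has dimensions [T], matching the LHS ✓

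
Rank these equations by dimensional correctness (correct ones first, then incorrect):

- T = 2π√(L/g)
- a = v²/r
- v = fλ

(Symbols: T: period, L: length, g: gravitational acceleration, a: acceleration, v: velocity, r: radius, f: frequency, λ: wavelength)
Dimensionally correct: T = 2π√(L/g), a = v²/r, v = fλ
Dimensionally incorrect: none
Ordered (correct first, then incorrect): T = 2π√(L/g), a = v²/r, v = fλ

- T = 2π√(L/g): LHS [T], RHS [T] → correct ✓
- a = v²/r: LHS [L T^-2], RHS [L T^-2] → correct ✓
- v = fλ: LHS [L T^-1], RHS [L T^-1] → correct ✓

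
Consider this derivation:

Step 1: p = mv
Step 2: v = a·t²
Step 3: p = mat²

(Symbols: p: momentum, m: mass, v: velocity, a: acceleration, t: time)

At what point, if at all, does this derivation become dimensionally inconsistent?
Step 2

Step 1: p = mv → LHS [L M T^-1], RHS [L M T^-1] ✓
Step 2: v = a·t² → LHS [L T^-1], RHS [L] ✗

The first dimensional inconsistency appears in step 2: v = a·t²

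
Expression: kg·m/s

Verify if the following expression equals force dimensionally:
No

The expression kg·m/s has dimensions [L M T^-1], but force has dimensions [L M T^-2].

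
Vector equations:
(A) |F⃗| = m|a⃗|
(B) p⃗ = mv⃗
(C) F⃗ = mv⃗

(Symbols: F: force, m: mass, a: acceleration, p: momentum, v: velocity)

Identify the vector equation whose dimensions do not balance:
(C) F⃗ = mv⃗

(A) |F⃗| = m|a⃗|: LHS [L M T^-2], RHS [L M T^-2] ✓ — magnitudes of vectors are scalars
(B) p⃗ = mv⃗: LHS [L M T^-1], RHS [L M T^-1] ✓ — mass (scalar) times velocity (vector)
(C) F⃗ = mv⃗: LHS [L M T^-2], RHS [L M T^-1] ✗ — mass times velocity is momentum, not force; should be ma⃗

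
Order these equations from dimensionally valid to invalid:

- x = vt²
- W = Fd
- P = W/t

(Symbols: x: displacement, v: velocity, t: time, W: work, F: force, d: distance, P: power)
Dimensionally correct: W = Fd, P = W/t
Dimensionally incorrect: x = vt²
Ordered (correct first, then incorrect): W = Fd, P = W/t, x = vt²

- x = vt²: LHS [L], RHS [L T] → incorrect ✗
- W = Fd: LHS [L^2 M T^-2], RHS [L^2 M T^-2] → correct ✓
- P = W/t: LHS [L^2 M T^-3], RHS [L^2 M T^-3] → correct ✓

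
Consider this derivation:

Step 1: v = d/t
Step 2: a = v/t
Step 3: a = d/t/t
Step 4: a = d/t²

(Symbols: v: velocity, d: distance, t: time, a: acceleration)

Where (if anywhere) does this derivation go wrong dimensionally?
No step introduces an error — all steps are dimensionally consistent.

Step 1: v = d/t → LHS [L T^-1], RHS [L T^-1] ✓
Step 2: a = v/t → LHS [L T^-2], RHS [L T^-2] ✓
Step 3: a = d/t/t → LHS [L T^-2], RHS [L T^-2] ✓
Step 4: a = d/t² → LHS [L T^-2], RHS [L T^-2] ✓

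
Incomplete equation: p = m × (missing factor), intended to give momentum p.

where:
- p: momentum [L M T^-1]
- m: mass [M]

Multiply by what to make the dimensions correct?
v (velocity), dimensions [L T^-1]

p has dimensions [L M T^-1] and m has dimensions [M].
The missing factor must have dimensions [L M T^-1] / [M] = [L T^-1], i.e. velocity (v).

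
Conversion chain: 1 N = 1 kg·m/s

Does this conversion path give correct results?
The chain is incorrect (it contains an error).

Incorrect: Newton is kg·m/s², not kg·m/s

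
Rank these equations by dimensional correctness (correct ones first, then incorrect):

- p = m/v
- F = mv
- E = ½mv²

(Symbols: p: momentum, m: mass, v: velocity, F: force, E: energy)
Dimensionally correct: E = ½mv²
Dimensionally incorrect: p = m/v, F = mv
Ordered (correct first, then incorrect): E = ½mv², p = m/v, F = mv

- p = m/v: LHS [L M T^-1], RHS [L^-1 M T] → incorrect ✗
- F = mv: LHS [L M T^-2], RHS [L M T^-1] → incorrect ✗
- E = ½mv²: LHS [L^2 M T^-2], RHS [L^2 M T^-2] → correct ✓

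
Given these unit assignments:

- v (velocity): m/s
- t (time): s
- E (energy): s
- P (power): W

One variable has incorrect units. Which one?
E

The variable E (energy) should have units J, not s.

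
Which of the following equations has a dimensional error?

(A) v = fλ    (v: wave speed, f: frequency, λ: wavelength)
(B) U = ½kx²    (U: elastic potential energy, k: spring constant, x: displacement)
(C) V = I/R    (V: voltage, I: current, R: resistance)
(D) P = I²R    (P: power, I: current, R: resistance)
(C) V = I/R

The equation (C) V = I/R is dimensionally incorrect.

LHS (V): [I^-1 L^2 M T^-3]
RHS (I/R): [I^3 L^-2 M^-1 T^3] ✗

The dimensions do not match. The other three equations balance.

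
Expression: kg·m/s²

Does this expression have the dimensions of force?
Yes

The expression kg·m/s² has dimensions [L M T^-2], which is exactly force [L M T^-2].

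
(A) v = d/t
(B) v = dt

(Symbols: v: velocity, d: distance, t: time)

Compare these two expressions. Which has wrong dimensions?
(B)

(A) v = d/t: LHS [L T^-1], RHS [L T^-1] ✓
(B) v = dt: LHS [L T^-1], RHS [L T] ✗

Expression (B) v = dt is dimensionally incorrect.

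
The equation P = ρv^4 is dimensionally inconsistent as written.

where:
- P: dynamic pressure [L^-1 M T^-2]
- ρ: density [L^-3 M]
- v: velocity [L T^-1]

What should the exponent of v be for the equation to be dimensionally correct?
The exponent of v should be 2: P = ρv^2

The LHS P has dimensions [L^-1 M T^-2]; v has dimensions [L T^-1].
As written, the RHS ρv^4 (exponent 4 on v) has dimensions [L M T^-4], which does not match.
With exponent 2, the RHS ρv^2 has dimensions [L^-1 M T^-2], matching the LHS.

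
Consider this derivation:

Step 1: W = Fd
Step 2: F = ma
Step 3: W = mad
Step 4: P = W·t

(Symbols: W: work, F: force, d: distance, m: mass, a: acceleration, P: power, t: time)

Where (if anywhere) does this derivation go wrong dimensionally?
Step 4

Step 1: W = Fd → LHS [L^2 M T^-2], RHS [L^2 M T^-2] ✓
Step 2: F = ma → LHS [L M T^-2], RHS [L M T^-2] ✓
Step 3: W = mad → LHS [L^2 M T^-2], RHS [L^2 M T^-2] ✓
Step 4: P = W·t → LHS [L^2 M T^-3], RHS [L^2 M T^-1] ✗

The first dimensional inconsistency appears in step 4: P = W·t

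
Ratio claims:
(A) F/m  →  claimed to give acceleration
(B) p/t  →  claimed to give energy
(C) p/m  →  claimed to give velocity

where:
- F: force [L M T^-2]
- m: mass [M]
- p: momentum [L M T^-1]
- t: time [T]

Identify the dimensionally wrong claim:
(B) p/t does not give energy

(A) F/m: [L T^-2] = acceleration [L T^-2] ✓
(B) p/t: [L M T^-2] ≠ energy [L^2 M T^-2] ✗
(C) p/m: [L T^-1] = velocity [L T^-1] ✓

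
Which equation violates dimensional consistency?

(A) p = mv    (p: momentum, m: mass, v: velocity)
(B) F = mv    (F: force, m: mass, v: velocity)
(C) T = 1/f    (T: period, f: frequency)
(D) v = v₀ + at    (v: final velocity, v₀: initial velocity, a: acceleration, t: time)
(B) F = mv

The equation (B) F = mv is dimensionally incorrect.

LHS (F): [L M T^-2]
RHS (mv): [L M T^-1] ✗

The dimensions do not match. The other three equations balance.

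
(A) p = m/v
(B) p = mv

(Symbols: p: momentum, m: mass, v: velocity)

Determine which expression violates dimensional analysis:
(A)

(A) p = m/v: LHS [L M T^-1], RHS [L^-1 M T] ✗
(B) p = mv: LHS [L M T^-1], RHS [L M T^-1] ✓

Expression (A) p = m/v is dimensionally incorrect.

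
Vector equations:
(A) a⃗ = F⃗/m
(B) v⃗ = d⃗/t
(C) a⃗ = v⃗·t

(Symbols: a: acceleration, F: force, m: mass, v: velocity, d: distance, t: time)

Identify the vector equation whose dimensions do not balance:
(C) a⃗ = v⃗·t

(A) a⃗ = F⃗/m: LHS [L T^-2], RHS [L T^-2] ✓ — force (vector) divided by mass (scalar)
(B) v⃗ = d⃗/t: LHS [L T^-1], RHS [L T^-1] ✓ — displacement (vector) divided by time (scalar)
(C) a⃗ = v⃗·t: LHS [L T^-2], RHS [L] ✗ — acceleration is velocity per time; should be v⃗/t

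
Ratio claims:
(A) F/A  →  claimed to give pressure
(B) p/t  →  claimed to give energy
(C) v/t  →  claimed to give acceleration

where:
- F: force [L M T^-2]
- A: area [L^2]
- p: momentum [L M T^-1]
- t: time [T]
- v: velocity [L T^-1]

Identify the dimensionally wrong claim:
(B) p/t does not give energy

(A) F/A: [L^-1 M T^-2] = pressure [L^-1 M T^-2] ✓
(B) p/t: [L M T^-2] ≠ energy [L^2 M T^-2] ✗
(C) v/t: [L T^-2] = acceleration [L T^-2] ✓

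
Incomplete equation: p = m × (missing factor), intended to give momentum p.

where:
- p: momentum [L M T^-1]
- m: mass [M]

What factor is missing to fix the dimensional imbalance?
v (velocity), dimensions [L T^-1]

p has dimensions [L M T^-1] and m has dimensions [M].
The missing factor must have dimensions [L M T^-1] / [M] = [L T^-1], i.e. velocity (v).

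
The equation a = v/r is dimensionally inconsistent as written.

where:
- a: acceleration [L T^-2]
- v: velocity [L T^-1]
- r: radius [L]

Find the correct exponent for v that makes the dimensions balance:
The exponent of v should be 2: a = v^2/r

The LHS a has dimensions [L T^-2]; v has dimensions [L T^-1].
As written, the RHS v/r (exponent 1 on v) has dimensions [T^-1], which does not match.
With exponent 2, the RHS v^2/r has dimensions [L T^-2], matching the LHS.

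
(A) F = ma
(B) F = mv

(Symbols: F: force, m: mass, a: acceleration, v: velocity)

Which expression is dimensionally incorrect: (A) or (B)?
(B)

(A) F = ma: LHS [L M T^-2], RHS [L M T^-2] ✓
(B) F = mv: LHS [L M T^-2], RHS [L M T^-1] ✗

Expression (B) F = mv is dimensionally incorrect.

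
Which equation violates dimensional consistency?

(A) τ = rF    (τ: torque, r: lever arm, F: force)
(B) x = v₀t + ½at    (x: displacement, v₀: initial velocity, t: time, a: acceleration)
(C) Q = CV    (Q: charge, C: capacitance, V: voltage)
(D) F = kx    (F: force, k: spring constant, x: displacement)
(B) x = v₀t + ½at

The equation (B) x = v₀t + ½at is dimensionally incorrect.

LHS (x): [L]
RHS terms:
  - v₀t: [L] ✓
  - ½at: [L T^-1] ✗ (does not match LHS)

The dimensions do not match. The other three equations balance.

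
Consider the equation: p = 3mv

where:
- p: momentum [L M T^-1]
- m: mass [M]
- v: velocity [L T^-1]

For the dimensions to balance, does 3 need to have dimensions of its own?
No

p has dimensions [L M T^-1] and mv already has dimensions [L M T^-1], so the equation balances without 3 contributing any dimensions. 3 is a pure (dimensionless) number; changing or removing it would not affect dimensional consistency.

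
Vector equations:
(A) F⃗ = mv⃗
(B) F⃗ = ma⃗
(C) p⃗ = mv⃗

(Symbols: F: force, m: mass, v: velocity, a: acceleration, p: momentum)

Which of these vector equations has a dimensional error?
(A) F⃗ = mv⃗

(A) F⃗ = mv⃗: LHS [L M T^-2], RHS [L M T^-1] ✗ — mass times velocity is momentum, not force; should be ma⃗
(B) F⃗ = ma⃗: LHS [L M T^-2], RHS [L M T^-2] ✓ — Force and acceleration are vectors, mass is a scalar
(C) p⃗ = mv⃗: LHS [L M T^-1], RHS [L M T^-1] ✓ — mass (scalar) times velocity (vector)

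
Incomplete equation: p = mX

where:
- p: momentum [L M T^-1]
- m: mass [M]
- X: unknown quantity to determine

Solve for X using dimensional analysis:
X = v (velocity), dimensions [L T^-1]

p has dimensions [L M T^-1]; the rest of the RHS (m) has dimensions [M].
So X must have dimensions [L T^-1] — X = v (velocity).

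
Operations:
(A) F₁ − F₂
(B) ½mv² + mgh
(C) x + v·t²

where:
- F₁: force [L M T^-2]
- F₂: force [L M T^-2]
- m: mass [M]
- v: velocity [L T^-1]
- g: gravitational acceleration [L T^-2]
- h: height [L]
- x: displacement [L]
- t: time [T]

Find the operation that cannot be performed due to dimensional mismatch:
(C) x + v·t²

(A) F₁ − F₂: F₁ [L M T^-2] and F₂ [L M T^-2] — same dimensions ✓
(B) ½mv² + mgh: ½mv² [L^2 M T^-2] and mgh [L^2 M T^-2] — same dimensions ✓
(C) x + v·t²: x [L] and v·t² [L T] — different dimensions cannot be added/subtracted ✗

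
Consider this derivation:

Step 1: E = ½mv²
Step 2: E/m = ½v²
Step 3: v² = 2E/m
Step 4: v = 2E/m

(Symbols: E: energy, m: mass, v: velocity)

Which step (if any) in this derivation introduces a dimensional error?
Step 4

Step 1: E = ½mv² → LHS [L^2 M T^-2], RHS [L^2 M T^-2] ✓
Step 2: E/m = ½v² → LHS [L^2 T^-2], RHS [L^2 T^-2] ✓
Step 3: v² = 2E/m → LHS [L^2 T^-2], RHS [L^2 T^-2] ✓
Step 4: v = 2E/m → LHS [L T^-1], RHS [L^2 T^-2] ✗

The first dimensional inconsistency appears in step 4: v = 2E/m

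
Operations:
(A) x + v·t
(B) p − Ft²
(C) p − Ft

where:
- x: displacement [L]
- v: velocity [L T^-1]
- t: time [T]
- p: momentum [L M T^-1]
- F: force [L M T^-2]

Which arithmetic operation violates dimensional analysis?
(B) p − Ft²

(A) x + v·t: x [L] and v·t [L] — same dimensions ✓
(B) p − Ft²: p [L M T^-1] and Ft² [L M] — different dimensions cannot be added/subtracted ✗
(C) p − Ft: p [L M T^-1] and Ft [L M T^-1] — same dimensions ✓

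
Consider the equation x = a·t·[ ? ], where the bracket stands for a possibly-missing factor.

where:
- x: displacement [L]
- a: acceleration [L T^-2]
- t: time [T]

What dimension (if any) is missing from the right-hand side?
[T] — time (e.g. t)

x has dimensions [L]; a·t has dimensions [L T^-1].
The bracketed factor must supply [L] / [L T^-1] = [T].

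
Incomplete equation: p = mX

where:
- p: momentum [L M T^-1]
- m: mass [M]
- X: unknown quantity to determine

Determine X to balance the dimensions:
X = v (velocity), dimensions [L T^-1]

p has dimensions [L M T^-1]; the rest of the RHS (m) has dimensions [M].
So X must have dimensions [L T^-1] — X = v (velocity).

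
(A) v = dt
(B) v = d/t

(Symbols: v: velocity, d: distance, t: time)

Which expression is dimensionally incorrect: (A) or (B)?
(A)

(A) v = dt: LHS [L T^-1], RHS [L T] ✗
(B) v = d/t: LHS [L T^-1], RHS [L T^-1] ✓

Expression (A) v = dt is dimensionally incorrect.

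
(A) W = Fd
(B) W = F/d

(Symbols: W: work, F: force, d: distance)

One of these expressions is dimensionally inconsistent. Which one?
(B)

(A) W = Fd: LHS [L^2 M T^-2], RHS [L^2 M T^-2] ✓
(B) W = F/d: LHS [L^2 M T^-2], RHS [M T^-2] ✗

Expression (B) W = F/d is dimensionally incorrect.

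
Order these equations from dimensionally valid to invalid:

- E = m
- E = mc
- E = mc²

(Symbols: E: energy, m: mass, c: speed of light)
Dimensionally correct: E = mc²
Dimensionally incorrect: E = m, E = mc
Ordered (correct first, then incorrect): E = mc², E = m, E = mc

- E = m: LHS [L^2 M T^-2], RHS [M] → incorrect ✗
- E = mc: LHS [L^2 M T^-2], RHS [L M T^-1] → incorrect ✗
- E = mc²: LHS [L^2 M T^-2], RHS [L^2 M T^-2] → correct ✓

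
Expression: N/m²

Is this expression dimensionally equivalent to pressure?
Yes

The expression N/m² has dimensions [L^-1 M T^-2], which is exactly pressure [L^-1 M T^-2].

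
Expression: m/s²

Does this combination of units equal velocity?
No

The expression m/s² has dimensions [L T^-2], but velocity has dimensions [L T^-1].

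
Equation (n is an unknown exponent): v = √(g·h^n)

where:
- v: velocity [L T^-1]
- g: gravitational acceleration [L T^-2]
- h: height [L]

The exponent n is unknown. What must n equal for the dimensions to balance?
n = 1

v has dimensions [L T^-1]; h has dimensions [L].
With n = 1: √(g·h^1) has dimensions [L T^-1], matching the LHS ✓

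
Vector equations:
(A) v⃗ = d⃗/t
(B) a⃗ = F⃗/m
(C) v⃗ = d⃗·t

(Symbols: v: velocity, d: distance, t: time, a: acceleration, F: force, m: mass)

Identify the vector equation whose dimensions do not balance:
(C) v⃗ = d⃗·t

(A) v⃗ = d⃗/t: LHS [L T^-1], RHS [L T^-1] ✓ — displacement (vector) divided by time (scalar)
(B) a⃗ = F⃗/m: LHS [L T^-2], RHS [L T^-2] ✓ — force (vector) divided by mass (scalar)
(C) v⃗ = d⃗·t: LHS [L T^-1], RHS [L T] ✗ — velocity is displacement per time; should be d⃗/t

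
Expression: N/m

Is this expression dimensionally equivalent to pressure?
No

The expression N/m has dimensions [M T^-2], but pressure has dimensions [L^-1 M T^-2].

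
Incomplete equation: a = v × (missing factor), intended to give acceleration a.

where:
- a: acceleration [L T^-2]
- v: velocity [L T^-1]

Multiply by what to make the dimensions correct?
1/t (inverse time), dimensions [T^-1]

a has dimensions [L T^-2] and v has dimensions [L T^-1].
The missing factor must have dimensions [L T^-2] / [L T^-1] = [T^-1], i.e. inverse time (1/t).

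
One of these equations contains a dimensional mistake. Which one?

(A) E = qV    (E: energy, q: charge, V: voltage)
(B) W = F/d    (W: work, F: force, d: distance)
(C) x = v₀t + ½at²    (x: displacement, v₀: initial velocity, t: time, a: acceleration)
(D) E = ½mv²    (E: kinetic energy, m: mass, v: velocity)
(B) W = F/d

The equation (B) W = F/d is dimensionally incorrect.

LHS (W): [L^2 M T^-2]
RHS (F/d): [M T^-2] ✗

The dimensions do not match. The other three equations balance.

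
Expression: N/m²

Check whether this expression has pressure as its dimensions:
Yes

The expression N/m² has dimensions [L^-1 M T^-2], which is exactly pressure [L^-1 M T^-2].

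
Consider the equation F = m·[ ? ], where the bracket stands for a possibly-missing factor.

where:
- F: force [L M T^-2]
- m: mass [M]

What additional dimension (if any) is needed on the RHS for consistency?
[L T^-2] — acceleration (e.g. a)

F has dimensions [L M T^-2]; m has dimensions [M].
The bracketed factor must supply [L M T^-2] / [M] = [L T^-2].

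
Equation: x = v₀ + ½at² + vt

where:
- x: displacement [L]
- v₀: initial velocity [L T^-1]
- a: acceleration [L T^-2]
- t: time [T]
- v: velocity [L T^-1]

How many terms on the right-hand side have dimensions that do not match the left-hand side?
1

LHS x: [L]
- v₀: [L T^-1] ✗
- ½at²: [L] ✓
- vt: [L] ✓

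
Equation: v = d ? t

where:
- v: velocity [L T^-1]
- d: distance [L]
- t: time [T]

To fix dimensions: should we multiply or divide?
division (÷): v = d ÷ t

v [L T^-1]; d [L]; t [T].
d × t → [L T] ✗
d ÷ t → [L T^-1] ✓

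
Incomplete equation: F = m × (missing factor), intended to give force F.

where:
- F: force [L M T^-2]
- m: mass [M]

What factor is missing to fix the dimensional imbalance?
a (acceleration), dimensions [L T^-2]

F has dimensions [L M T^-2] and m has dimensions [M].
The missing factor must have dimensions [L M T^-2] / [M] = [L T^-2], i.e. acceleration (a).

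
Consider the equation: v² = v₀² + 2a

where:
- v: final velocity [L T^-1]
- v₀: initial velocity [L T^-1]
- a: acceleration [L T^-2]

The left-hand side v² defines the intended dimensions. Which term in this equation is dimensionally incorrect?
The term 2a

Checking each RHS term against the LHS:
- v₀²: [L^2 T^-2] — matches v² [L^2 T^-2] ✓
- 2a: [L T^-2] — does NOT match v² [L^2 T^-2] ✗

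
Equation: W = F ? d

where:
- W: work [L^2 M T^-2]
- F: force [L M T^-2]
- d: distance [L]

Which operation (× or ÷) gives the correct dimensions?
multiplication (×): W = F × d

W [L^2 M T^-2]; F [L M T^-2]; d [L].
F × d → [L^2 M T^-2] ✓
F ÷ d → [M T^-2] ✗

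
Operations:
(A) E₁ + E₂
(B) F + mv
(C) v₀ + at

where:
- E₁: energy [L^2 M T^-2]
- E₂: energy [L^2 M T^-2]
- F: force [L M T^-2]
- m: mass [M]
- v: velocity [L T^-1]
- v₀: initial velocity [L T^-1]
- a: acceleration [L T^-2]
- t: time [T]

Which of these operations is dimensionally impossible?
(B) F + mv

(A) E₁ + E₂: E₁ [L^2 M T^-2] and E₂ [L^2 M T^-2] — same dimensions ✓
(B) F + mv: F [L M T^-2] and mv [L M T^-1] — different dimensions cannot be added/subtracted ✗
(C) v₀ + at: v₀ [L T^-1] and at [L T^-1] — same dimensions ✓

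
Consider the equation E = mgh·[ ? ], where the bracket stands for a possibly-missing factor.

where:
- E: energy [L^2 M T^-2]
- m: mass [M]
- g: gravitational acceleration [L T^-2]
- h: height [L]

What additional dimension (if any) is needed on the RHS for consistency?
Nothing is missing — the bracketed factor must be dimensionless.

E has dimensions [L^2 M T^-2] and mgh already has dimensions [L^2 M T^-2], so E = mgh is dimensionally complete.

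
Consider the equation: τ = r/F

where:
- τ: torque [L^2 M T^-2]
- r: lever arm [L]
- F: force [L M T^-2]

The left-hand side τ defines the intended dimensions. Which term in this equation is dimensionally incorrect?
The right-hand side term r/F

τ has dimensions [L^2 M T^-2], but r/F has dimensions [M^-1 T^2], so the term r/F is dimensionally wrong for τ.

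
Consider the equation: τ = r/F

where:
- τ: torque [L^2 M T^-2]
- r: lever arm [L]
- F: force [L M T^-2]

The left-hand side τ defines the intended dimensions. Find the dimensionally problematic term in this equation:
The right-hand side term r/F

τ has dimensions [L^2 M T^-2], but r/F has dimensions [M^-1 T^2], so the term r/F is dimensionally wrong for τ.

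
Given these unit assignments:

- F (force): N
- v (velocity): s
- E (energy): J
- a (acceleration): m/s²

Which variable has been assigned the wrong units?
v

The variable v (velocity) should have units m/s, not s.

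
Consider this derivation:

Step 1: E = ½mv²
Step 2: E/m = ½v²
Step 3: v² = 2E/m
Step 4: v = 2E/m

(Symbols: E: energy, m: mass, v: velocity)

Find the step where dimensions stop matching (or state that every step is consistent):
Step 4

Step 1: E = ½mv² → LHS [L^2 M T^-2], RHS [L^2 M T^-2] ✓
Step 2: E/m = ½v² → LHS [L^2 T^-2], RHS [L^2 T^-2] ✓
Step 3: v² = 2E/m → LHS [L^2 T^-2], RHS [L^2 T^-2] ✓
Step 4: v = 2E/m → LHS [L T^-1], RHS [L^2 T^-2] ✗

The first dimensional inconsistency appears in step 4: v = 2E/m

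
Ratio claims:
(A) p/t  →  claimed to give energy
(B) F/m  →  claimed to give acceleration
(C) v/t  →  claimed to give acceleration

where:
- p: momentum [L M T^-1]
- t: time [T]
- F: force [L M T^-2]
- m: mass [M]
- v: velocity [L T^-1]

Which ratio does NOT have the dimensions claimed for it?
(A) p/t does not give energy

(A) p/t: [L M T^-2] ≠ energy [L^2 M T^-2] ✗
(B) F/m: [L T^-2] = acceleration [L T^-2] ✓
(C) v/t: [L T^-2] = acceleration [L T^-2] ✓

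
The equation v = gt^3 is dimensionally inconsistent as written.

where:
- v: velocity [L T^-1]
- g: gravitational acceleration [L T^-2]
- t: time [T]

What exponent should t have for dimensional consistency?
The exponent of t should be 1: v = gt

The LHS v has dimensions [L T^-1]; t has dimensions [T].
As written, the RHS gt^3 (exponent 3 on t) has dimensions [L T], which does not match.
With exponent 1, the RHS gt has dimensions [L T^-1], matching the LHS.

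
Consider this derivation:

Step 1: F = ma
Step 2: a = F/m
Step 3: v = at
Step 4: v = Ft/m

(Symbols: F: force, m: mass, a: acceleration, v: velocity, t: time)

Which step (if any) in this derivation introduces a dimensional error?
No step introduces an error — all steps are dimensionally consistent.

Step 1: F = ma → LHS [L M T^-2], RHS [L M T^-2] ✓
Step 2: a = F/m → LHS [L T^-2], RHS [L T^-2] ✓
Step 3: v = at → LHS [L T^-1], RHS [L T^-1] ✓
Step 4: v = Ft/m → LHS [L T^-1], RHS [L T^-1] ✓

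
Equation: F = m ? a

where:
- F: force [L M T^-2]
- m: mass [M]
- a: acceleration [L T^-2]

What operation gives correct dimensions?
multiplication (×): F = m × a

F [L M T^-2]; m [M]; a [L T^-2].
m × a → [L M T^-2] ✓
m ÷ a → [L^-1 M T^2] ✗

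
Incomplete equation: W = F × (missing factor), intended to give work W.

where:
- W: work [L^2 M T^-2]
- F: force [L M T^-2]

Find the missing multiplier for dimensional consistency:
d (distance), dimensions [L]

W has dimensions [L^2 M T^-2] and F has dimensions [L M T^-2].
The missing factor must have dimensions [L^2 M T^-2] / [L M T^-2] = [L], i.e. distance (d).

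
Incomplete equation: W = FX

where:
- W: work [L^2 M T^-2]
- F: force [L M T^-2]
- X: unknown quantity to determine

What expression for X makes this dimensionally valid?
X = d (distance), dimensions [L]

W has dimensions [L^2 M T^-2]; the rest of the RHS (F) has dimensions [L M T^-2].
So X must have dimensions [L] — X = d (distance).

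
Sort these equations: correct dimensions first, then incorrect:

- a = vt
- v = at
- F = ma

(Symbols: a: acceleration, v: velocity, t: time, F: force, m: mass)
Dimensionally correct: v = at, F = ma
Dimensionally incorrect: a = vt
Ordered (correct first, then incorrect): v = at, F = ma, a = vt

- a = vt: LHS [L T^-2], RHS [L] → incorrect ✗
- v = at: LHS [L T^-1], RHS [L T^-1] → correct ✓
- F = ma: LHS [L M T^-2], RHS [L M T^-2] → correct ✓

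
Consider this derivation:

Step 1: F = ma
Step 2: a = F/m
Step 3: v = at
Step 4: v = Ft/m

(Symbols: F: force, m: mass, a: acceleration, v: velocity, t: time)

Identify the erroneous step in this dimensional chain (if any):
No step introduces an error — all steps are dimensionally consistent.

Step 1: F = ma → LHS [L M T^-2], RHS [L M T^-2] ✓
Step 2: a = F/m → LHS [L T^-2], RHS [L T^-2] ✓
Step 3: v = at → LHS [L T^-1], RHS [L T^-1] ✓
Step 4: v = Ft/m → LHS [L T^-1], RHS [L T^-1] ✓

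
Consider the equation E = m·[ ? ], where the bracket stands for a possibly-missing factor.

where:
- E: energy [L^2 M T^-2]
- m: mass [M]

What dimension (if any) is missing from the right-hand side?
[L^2 T^-2] — velocity squared (e.g. v²)

E has dimensions [L^2 M T^-2]; m has dimensions [M].
The bracketed factor must supply [L^2 M T^-2] / [M] = [L^2 T^-2].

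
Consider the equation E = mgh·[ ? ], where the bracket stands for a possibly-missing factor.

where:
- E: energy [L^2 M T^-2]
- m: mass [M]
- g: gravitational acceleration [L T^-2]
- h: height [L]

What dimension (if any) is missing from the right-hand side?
Nothing is missing — the bracketed factor must be dimensionless.

E has dimensions [L^2 M T^-2] and mgh already has dimensions [L^2 M T^-2], so E = mgh is dimensionally complete.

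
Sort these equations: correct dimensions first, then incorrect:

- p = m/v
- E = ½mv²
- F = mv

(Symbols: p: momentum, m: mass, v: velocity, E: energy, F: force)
Dimensionally correct: E = ½mv²
Dimensionally incorrect: p = m/v, F = mv
Ordered (correct first, then incorrect): E = ½mv², p = m/v, F = mv

- p = m/v: LHS [L M T^-1], RHS [L^-1 M T] → incorrect ✗
- E = ½mv²: LHS [L^2 M T^-2], RHS [L^2 M T^-2] → correct ✓
- F = mv: LHS [L M T^-2], RHS [L M T^-1] → incorrect ✗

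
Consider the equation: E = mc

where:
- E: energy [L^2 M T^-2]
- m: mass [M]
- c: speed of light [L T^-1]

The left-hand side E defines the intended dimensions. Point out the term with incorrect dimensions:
The right-hand side term mc

E has dimensions [L^2 M T^-2], but mc has dimensions [L M T^-1], so the term mc is dimensionally wrong for E.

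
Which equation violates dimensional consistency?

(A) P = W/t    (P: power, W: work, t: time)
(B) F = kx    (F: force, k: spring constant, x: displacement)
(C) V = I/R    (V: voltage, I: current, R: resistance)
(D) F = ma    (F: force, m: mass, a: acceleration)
(C) V = I/R

The equation (C) V = I/R is dimensionally incorrect.

LHS (V): [I^-1 L^2 M T^-3]
RHS (I/R): [I^3 L^-2 M^-1 T^3] ✗

The dimensions do not match. The other three equations balance.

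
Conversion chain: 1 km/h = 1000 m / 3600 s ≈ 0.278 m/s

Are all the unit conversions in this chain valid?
The chain is correct (no errors).

Correct: 1 km = 1000 m, 1 h = 3600 s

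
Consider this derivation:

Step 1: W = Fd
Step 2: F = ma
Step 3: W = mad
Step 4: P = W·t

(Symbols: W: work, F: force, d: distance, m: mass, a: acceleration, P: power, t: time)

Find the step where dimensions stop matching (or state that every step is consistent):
Step 4

Step 1: W = Fd → LHS [L^2 M T^-2], RHS [L^2 M T^-2] ✓
Step 2: F = ma → LHS [L M T^-2], RHS [L M T^-2] ✓
Step 3: W = mad → LHS [L^2 M T^-2], RHS [L^2 M T^-2] ✓
Step 4: P = W·t → LHS [L^2 M T^-3], RHS [L^2 M T^-1] ✗

The first dimensional inconsistency appears in step 4: P = W·t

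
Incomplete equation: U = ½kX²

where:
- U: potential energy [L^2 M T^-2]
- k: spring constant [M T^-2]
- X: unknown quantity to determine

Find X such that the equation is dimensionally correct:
X = x (displacement), dimensions [L]

U has dimensions [L^2 M T^-2]; the rest of the RHS (½k) has dimensions [M T^-2].
So X² must have dimensions [L^2], i.e. X has dimensions [L] — X = x (displacement).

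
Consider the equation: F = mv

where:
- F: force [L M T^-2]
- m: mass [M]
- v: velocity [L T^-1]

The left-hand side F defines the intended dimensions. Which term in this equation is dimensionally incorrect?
The right-hand side term mv

F has dimensions [L M T^-2], but mv has dimensions [L M T^-1], so the term mv is dimensionally wrong for F.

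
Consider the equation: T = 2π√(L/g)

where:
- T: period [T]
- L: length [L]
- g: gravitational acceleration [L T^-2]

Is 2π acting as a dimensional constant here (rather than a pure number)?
No

T has dimensions [T] and √(L/g) already has dimensions [T], so the equation balances without 2π contributing any dimensions. 2π is a pure (dimensionless) number; changing or removing it would not affect dimensional consistency.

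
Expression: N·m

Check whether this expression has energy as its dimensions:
Yes

The expression N·m has dimensions [L^2 M T^-2], which is exactly energy [L^2 M T^-2].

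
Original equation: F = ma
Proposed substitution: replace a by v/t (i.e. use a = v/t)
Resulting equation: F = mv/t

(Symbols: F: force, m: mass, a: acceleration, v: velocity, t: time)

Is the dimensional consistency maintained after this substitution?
Yes

[a] = [L T^-2] and [v/t] = [L T^-2]. These match, so the substitution replaces a quantity by one of the same dimensions and the result F = mv/t has LHS [L M T^-2] vs RHS [L M T^-2] — still consistent.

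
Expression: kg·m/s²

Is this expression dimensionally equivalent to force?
Yes

The expression kg·m/s² has dimensions [L M T^-2], which is exactly force [L M T^-2].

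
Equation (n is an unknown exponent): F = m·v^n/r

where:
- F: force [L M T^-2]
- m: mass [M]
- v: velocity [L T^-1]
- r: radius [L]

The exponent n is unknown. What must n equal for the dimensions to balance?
n = 2

F has dimensions [L M T^-2]; v has dimensions [L T^-1].
The rest of the RHS has dimensions [L^-1 M], so v^n must supply [L^2 T^-2].
With n = 2: m·v^2/r has dimensions [L M T^-2], matching the LHS ✓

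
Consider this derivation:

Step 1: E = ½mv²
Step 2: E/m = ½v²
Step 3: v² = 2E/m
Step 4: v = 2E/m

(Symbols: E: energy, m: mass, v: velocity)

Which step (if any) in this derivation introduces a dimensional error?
Step 4

Step 1: E = ½mv² → LHS [L^2 M T^-2], RHS [L^2 M T^-2] ✓
Step 2: E/m = ½v² → LHS [L^2 T^-2], RHS [L^2 T^-2] ✓
Step 3: v² = 2E/m → LHS [L^2 T^-2], RHS [L^2 T^-2] ✓
Step 4: v = 2E/m → LHS [L T^-1], RHS [L^2 T^-2] ✗

The first dimensional inconsistency appears in step 4: v = 2E/m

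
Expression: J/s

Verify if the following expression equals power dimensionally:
Yes

The expression J/s has dimensions [L^2 M T^-3], which is exactly power [L^2 M T^-3].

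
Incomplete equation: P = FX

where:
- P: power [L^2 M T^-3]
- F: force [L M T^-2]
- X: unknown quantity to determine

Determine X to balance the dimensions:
X = v (velocity), dimensions [L T^-1]

P has dimensions [L^2 M T^-3]; the rest of the RHS (F) has dimensions [L M T^-2].
So X must have dimensions [L T^-1] — X = v (velocity).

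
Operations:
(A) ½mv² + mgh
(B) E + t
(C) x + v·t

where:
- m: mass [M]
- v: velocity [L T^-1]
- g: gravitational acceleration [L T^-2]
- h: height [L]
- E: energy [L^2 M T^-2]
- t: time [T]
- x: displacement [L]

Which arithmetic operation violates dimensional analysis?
(B) E + t

(A) ½mv² + mgh: ½mv² [L^2 M T^-2] and mgh [L^2 M T^-2] — same dimensions ✓
(B) E + t: E [L^2 M T^-2] and t [T] — different dimensions cannot be added/subtracted ✗
(C) x + v·t: x [L] and v·t [L] — same dimensions ✓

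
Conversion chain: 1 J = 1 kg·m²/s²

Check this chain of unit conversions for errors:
The chain is correct (no errors).

Correct: Joule is defined as kg·m²/s²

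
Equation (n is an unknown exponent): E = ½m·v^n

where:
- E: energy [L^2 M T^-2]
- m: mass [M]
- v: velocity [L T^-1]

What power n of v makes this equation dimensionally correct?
n = 2

E has dimensions [L^2 M T^-2]; v has dimensions [L T^-1].
The rest of the RHS has dimensions [M], so v^n must supply [L^2 T^-2].
With n = 2: ½m·v^2 has dimensions [L^2 M T^-2], matching the LHS ✓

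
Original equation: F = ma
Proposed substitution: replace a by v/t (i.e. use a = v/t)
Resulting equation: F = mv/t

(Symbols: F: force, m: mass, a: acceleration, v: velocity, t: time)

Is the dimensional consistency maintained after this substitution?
Yes

[a] = [L T^-2] and [v/t] = [L T^-2]. These match, so the substitution replaces a quantity by one of the same dimensions and the result F = mv/t has LHS [L M T^-2] vs RHS [L M T^-2] — still consistent.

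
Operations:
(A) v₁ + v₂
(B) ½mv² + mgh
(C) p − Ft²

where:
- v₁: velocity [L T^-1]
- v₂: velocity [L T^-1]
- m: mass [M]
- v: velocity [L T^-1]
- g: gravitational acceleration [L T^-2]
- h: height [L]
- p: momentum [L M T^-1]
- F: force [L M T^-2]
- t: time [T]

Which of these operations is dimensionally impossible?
(C) p − Ft²

(A) v₁ + v₂: v₁ [L T^-1] and v₂ [L T^-1] — same dimensions ✓
(B) ½mv² + mgh: ½mv² [L^2 M T^-2] and mgh [L^2 M T^-2] — same dimensions ✓
(C) p − Ft²: p [L M T^-1] and Ft² [L M] — different dimensions cannot be added/subtracted ✗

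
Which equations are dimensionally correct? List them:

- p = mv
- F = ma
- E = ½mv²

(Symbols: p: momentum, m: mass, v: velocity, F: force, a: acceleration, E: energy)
Dimensionally correct: p = mv, F = ma, E = ½mv²
Dimensionally incorrect: none
Ordered (correct first, then incorrect): p = mv, F = ma, E = ½mv²

- p = mv: LHS [L M T^-1], RHS [L M T^-1] → correct ✓
- F = ma: LHS [L M T^-2], RHS [L M T^-2] → correct ✓
- E = ½mv²: LHS [L^2 M T^-2], RHS [L^2 M T^-2] → correct ✓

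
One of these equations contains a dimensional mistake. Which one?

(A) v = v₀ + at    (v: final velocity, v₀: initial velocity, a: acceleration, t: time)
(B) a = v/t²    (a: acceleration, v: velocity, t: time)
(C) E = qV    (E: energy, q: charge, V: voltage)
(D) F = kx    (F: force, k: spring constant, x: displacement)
(B) a = v/t²

The equation (B) a = v/t² is dimensionally incorrect.

LHS (a): [L T^-2]
RHS (v/t²): [L T^-3] ✗

The dimensions do not match. The other three equations balance.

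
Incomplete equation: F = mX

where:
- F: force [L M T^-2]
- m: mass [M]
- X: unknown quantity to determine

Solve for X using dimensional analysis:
X = a (acceleration), dimensions [L T^-2]

F has dimensions [L M T^-2]; the rest of the RHS (m) has dimensions [M].
So X must have dimensions [L T^-2] — X = a (acceleration).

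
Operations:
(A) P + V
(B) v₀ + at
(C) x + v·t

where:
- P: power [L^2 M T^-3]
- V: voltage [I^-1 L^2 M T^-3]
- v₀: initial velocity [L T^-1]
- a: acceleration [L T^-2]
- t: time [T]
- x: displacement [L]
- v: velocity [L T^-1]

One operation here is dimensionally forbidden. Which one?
(A) P + V

(A) P + V: P [L^2 M T^-3] and V [I^-1 L^2 M T^-3] — different dimensions cannot be added/subtracted ✗
(B) v₀ + at: v₀ [L T^-1] and at [L T^-1] — same dimensions ✓
(C) x + v·t: x [L] and v·t [L] — same dimensions ✓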